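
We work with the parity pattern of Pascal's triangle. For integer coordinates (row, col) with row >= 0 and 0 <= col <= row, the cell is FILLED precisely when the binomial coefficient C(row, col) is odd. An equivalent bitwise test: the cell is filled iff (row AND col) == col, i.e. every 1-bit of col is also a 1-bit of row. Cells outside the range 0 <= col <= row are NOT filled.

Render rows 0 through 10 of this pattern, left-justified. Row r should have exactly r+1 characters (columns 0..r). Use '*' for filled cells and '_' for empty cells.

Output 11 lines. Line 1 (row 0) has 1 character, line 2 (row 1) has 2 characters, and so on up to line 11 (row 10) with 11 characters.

Answer: *
**
*_*
****
*___*
**__**
*_*_*_*
********
*_______*
**______**
*_*_____*_*

Derivation:
r0=0: *
r1=1: **
r2=10: *_*
r3=11: ****
r4=100: *___*
r5=101: **__**
r6=110: *_*_*_*
r7=111: ********
r8=1000: *_______*
r9=1001: **______**
r10=1010: *_*_____*_*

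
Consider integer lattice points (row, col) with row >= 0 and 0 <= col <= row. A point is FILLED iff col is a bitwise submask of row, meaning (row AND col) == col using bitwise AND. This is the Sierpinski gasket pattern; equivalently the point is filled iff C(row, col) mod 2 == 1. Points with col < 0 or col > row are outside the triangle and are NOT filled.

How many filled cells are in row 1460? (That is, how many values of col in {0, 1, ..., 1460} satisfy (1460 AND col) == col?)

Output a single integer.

1460 in binary = 10110110100
popcount(1460) = number of 1-bits in 10110110100 = 6
A col c satisfies (1460 AND c) == c iff every set bit of c is also set in 1460; each of the 6 set bits of 1460 can independently be on or off in c.
count = 2^6 = 64

Answer: 64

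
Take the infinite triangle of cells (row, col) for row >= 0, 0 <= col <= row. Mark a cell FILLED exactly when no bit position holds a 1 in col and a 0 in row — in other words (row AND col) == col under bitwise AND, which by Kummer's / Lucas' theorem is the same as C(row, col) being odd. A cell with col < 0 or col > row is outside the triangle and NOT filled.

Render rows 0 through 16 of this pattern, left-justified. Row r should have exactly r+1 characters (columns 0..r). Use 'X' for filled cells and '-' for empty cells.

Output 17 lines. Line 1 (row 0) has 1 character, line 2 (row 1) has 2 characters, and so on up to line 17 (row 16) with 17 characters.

Answer: X
XX
X-X
XXXX
X---X
XX--XX
X-X-X-X
XXXXXXXX
X-------X
XX------XX
X-X-----X-X
XXXX----XXXX
X---X---X---X
XX--XX--XX--XX
X-X-X-X-X-X-X-X
XXXXXXXXXXXXXXXX
X---------------X

Derivation:
r0=0: X
r1=1: XX
r2=10: X-X
r3=11: XXXX
r4=100: X---X
r5=101: XX--XX
r6=110: X-X-X-X
r7=111: XXXXXXXX
r8=1000: X-------X
r9=1001: XX------XX
r10=1010: X-X-----X-X
r11=1011: XXXX----XXXX
r12=1100: X---X---X---X
r13=1101: XX--XX--XX--XX
r14=1110: X-X-X-X-X-X-X-X
r15=1111: XXXXXXXXXXXXXXXX
r16=10000: X---------------X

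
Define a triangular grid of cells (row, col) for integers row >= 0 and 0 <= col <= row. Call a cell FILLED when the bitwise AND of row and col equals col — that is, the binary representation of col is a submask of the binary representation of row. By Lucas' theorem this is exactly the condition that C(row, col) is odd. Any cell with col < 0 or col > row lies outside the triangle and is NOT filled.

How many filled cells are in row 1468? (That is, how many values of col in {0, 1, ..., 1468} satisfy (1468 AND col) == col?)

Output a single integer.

1468 in binary = 10110111100
popcount(1468) = number of 1-bits in 10110111100 = 7
A col c satisfies (1468 AND c) == c iff every set bit of c is also set in 1468; each of the 7 set bits of 1468 can independently be on or off in c.
count = 2^7 = 128

Answer: 128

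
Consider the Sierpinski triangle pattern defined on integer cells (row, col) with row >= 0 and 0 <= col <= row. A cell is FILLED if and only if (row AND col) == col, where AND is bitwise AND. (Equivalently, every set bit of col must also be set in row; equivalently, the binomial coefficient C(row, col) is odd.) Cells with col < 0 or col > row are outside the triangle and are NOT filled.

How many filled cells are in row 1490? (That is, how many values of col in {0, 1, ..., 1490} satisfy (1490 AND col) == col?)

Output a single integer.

Answer: 64

Derivation:
1490 in binary = 10111010010
popcount(1490) = number of 1-bits in 10111010010 = 6
A col c satisfies (1490 AND c) == c iff every set bit of c is also set in 1490; each of the 6 set bits of 1490 can independently be on or off in c.
count = 2^6 = 64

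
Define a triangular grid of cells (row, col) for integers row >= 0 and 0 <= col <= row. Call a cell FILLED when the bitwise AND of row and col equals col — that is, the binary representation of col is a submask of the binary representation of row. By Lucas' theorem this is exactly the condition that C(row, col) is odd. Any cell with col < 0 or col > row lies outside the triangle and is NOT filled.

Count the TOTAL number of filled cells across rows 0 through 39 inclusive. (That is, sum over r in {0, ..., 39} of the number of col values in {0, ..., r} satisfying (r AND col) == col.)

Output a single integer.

Answer: 297

Derivation:
r0=0 pc0: +1 =1
r1=1 pc1: +2 =3
r2=10 pc1: +2 =5
r3=11 pc2: +4 =9
r4=100 pc1: +2 =11
r5=101 pc2: +4 =15
r6=110 pc2: +4 =19
r7=111 pc3: +8 =27
r8=1000 pc1: +2 =29
r9=1001 pc2: +4 =33
r10=1010 pc2: +4 =37
r11=1011 pc3: +8 =45
r12=1100 pc2: +4 =49
r13=1101 pc3: +8 =57
r14=1110 pc3: +8 =65
r15=1111 pc4: +16 =81
r16=10000 pc1: +2 =83
r17=10001 pc2: +4 =87
r18=10010 pc2: +4 =91
r19=10011 pc3: +8 =99
r20=10100 pc2: +4 =103
r21=10101 pc3: +8 =111
r22=10110 pc3: +8 =119
r23=10111 pc4: +16 =135
r24=11000 pc2: +4 =139
r25=11001 pc3: +8 =147
r26=11010 pc3: +8 =155
r27=11011 pc4: +16 =171
r28=11100 pc3: +8 =179
r29=11101 pc4: +16 =195
r30=11110 pc4: +16 =211
r31=11111 pc5: +32 =243
r32=100000 pc1: +2 =245
r33=100001 pc2: +4 =249
r34=100010 pc2: +4 =253
r35=100011 pc3: +8 =261
r36=100100 pc2: +4 =265
r37=100101 pc3: +8 =273
r38=100110 pc3: +8 =281
r39=100111 pc4: +16 =297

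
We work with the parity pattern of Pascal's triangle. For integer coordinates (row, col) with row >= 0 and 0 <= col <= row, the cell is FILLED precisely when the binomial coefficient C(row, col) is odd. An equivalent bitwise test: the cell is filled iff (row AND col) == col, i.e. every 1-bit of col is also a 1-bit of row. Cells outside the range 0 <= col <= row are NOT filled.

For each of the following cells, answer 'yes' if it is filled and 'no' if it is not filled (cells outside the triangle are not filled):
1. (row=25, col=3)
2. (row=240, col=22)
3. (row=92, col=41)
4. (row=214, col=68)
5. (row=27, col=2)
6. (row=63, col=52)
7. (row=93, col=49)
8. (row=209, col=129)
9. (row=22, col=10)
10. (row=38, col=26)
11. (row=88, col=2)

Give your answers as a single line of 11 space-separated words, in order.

(25,3): row=0b11001, col=0b11, row AND col = 0b1 = 1; 1 != 3 -> empty
(240,22): row=0b11110000, col=0b10110, row AND col = 0b10000 = 16; 16 != 22 -> empty
(92,41): row=0b1011100, col=0b101001, row AND col = 0b1000 = 8; 8 != 41 -> empty
(214,68): row=0b11010110, col=0b1000100, row AND col = 0b1000100 = 68; 68 == 68 -> filled
(27,2): row=0b11011, col=0b10, row AND col = 0b10 = 2; 2 == 2 -> filled
(63,52): row=0b111111, col=0b110100, row AND col = 0b110100 = 52; 52 == 52 -> filled
(93,49): row=0b1011101, col=0b110001, row AND col = 0b10001 = 17; 17 != 49 -> empty
(209,129): row=0b11010001, col=0b10000001, row AND col = 0b10000001 = 129; 129 == 129 -> filled
(22,10): row=0b10110, col=0b1010, row AND col = 0b10 = 2; 2 != 10 -> empty
(38,26): row=0b100110, col=0b11010, row AND col = 0b10 = 2; 2 != 26 -> empty
(88,2): row=0b1011000, col=0b10, row AND col = 0b0 = 0; 0 != 2 -> empty

Answer: no no no yes yes yes no yes no no no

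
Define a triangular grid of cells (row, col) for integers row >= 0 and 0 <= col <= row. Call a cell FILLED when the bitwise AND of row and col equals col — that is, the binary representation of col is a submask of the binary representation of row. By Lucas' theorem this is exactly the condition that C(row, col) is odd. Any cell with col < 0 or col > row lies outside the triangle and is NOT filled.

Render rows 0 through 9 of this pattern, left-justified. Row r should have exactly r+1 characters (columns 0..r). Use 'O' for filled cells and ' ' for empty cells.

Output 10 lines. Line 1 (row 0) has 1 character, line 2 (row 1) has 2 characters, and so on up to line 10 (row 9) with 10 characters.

Answer: O
OO
O O
OOOO
O   O
OO  OO
O O O O
OOOOOOOO
O       O
OO      OO

Derivation:
r0=0: O
r1=1: OO
r2=10: O O
r3=11: OOOO
r4=100: O   O
r5=101: OO  OO
r6=110: O O O O
r7=111: OOOOOOOO
r8=1000: O       O
r9=1001: OO      OO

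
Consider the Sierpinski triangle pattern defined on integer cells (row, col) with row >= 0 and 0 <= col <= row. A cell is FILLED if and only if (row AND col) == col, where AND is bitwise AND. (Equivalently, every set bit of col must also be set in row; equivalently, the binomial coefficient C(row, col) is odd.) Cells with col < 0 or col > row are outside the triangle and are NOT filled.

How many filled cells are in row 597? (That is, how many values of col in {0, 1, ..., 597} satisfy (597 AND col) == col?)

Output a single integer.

Answer: 32

Derivation:
597 in binary = 1001010101
popcount(597) = number of 1-bits in 1001010101 = 5
A col c satisfies (597 AND c) == c iff every set bit of c is also set in 597; each of the 5 set bits of 597 can independently be on or off in c.
count = 2^5 = 32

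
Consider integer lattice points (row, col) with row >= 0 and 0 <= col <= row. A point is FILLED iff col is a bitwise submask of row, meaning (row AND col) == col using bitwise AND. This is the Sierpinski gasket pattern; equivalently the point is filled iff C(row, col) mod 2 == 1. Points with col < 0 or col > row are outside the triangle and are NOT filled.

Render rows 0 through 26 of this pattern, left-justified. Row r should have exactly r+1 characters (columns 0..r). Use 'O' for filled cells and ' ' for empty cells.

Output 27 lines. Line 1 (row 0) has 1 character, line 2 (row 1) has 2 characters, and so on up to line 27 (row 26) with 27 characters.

r0=0: O
r1=1: OO
r2=10: O O
r3=11: OOOO
r4=100: O   O
r5=101: OO  OO
r6=110: O O O O
r7=111: OOOOOOOO
r8=1000: O       O
r9=1001: OO      OO
r10=1010: O O     O O
r11=1011: OOOO    OOOO
r12=1100: O   O   O   O
r13=1101: OO  OO  OO  OO
r14=1110: O O O O O O O O
r15=1111: OOOOOOOOOOOOOOOO
r16=10000: O               O
r17=10001: OO              OO
r18=10010: O O             O O
r19=10011: OOOO            OOOO
r20=10100: O   O           O   O
r21=10101: OO  OO          OO  OO
r22=10110: O O O O         O O O O
r23=10111: OOOOOOOO        OOOOOOOO
r24=11000: O       O       O       O
r25=11001: OO      OO      OO      OO
r26=11010: O O     O O     O O     O O

Answer: O
OO
O O
OOOO
O   O
OO  OO
O O O O
OOOOOOOO
O       O
OO      OO
O O     O O
OOOO    OOOO
O   O   O   O
OO  OO  OO  OO
O O O O O O O O
OOOOOOOOOOOOOOOO
O               O
OO              OO
O O             O O
OOOO            OOOO
O   O           O   O
OO  OO          OO  OO
O O O O         O O O O
OOOOOOOO        OOOOOOOO
O       O       O       O
OO      OO      OO      OO
O O     O O     O O     O O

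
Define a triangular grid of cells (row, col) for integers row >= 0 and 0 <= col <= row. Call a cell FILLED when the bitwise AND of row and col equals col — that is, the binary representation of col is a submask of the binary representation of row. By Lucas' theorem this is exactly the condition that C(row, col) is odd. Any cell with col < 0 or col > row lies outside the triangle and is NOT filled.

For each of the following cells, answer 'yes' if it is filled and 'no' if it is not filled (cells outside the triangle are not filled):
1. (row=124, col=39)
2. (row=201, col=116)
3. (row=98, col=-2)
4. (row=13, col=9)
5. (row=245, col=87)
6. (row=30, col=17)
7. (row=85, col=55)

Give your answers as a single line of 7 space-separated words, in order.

(124,39): row=0b1111100, col=0b100111, row AND col = 0b100100 = 36; 36 != 39 -> empty
(201,116): row=0b11001001, col=0b1110100, row AND col = 0b1000000 = 64; 64 != 116 -> empty
(98,-2): col outside [0, 98] -> not filled
(13,9): row=0b1101, col=0b1001, row AND col = 0b1001 = 9; 9 == 9 -> filled
(245,87): row=0b11110101, col=0b1010111, row AND col = 0b1010101 = 85; 85 != 87 -> empty
(30,17): row=0b11110, col=0b10001, row AND col = 0b10000 = 16; 16 != 17 -> empty
(85,55): row=0b1010101, col=0b110111, row AND col = 0b10101 = 21; 21 != 55 -> empty

Answer: no no no yes no no no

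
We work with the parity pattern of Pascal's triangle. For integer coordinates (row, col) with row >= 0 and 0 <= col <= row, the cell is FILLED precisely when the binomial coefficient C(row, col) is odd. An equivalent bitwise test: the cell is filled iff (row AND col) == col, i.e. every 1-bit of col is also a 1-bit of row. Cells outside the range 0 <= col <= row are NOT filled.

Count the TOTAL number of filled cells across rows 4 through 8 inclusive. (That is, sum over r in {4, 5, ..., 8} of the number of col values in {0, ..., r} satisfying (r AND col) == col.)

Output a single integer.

Answer: 20

Derivation:
r4=100 pc1: +2 =2
r5=101 pc2: +4 =6
r6=110 pc2: +4 =10
r7=111 pc3: +8 =18
r8=1000 pc1: +2 =20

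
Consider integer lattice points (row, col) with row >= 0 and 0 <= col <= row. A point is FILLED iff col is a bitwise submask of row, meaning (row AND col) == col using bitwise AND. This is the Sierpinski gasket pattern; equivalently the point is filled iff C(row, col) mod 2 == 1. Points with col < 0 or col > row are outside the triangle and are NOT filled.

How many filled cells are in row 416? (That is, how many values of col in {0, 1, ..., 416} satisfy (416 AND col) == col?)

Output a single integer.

Answer: 8

Derivation:
416 in binary = 110100000
popcount(416) = number of 1-bits in 110100000 = 3
A col c satisfies (416 AND c) == c iff every set bit of c is also set in 416; each of the 3 set bits of 416 can independently be on or off in c.
count = 2^3 = 8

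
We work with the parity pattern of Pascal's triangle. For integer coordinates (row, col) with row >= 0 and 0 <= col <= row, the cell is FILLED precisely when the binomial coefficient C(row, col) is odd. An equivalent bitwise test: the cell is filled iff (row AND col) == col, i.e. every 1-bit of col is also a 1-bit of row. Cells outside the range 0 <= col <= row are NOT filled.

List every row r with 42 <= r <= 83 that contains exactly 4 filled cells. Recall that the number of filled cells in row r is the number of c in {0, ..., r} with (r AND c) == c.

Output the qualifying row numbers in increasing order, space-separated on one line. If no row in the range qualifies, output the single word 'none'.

Answer: 48 65 66 68 72 80

Derivation:
Row r has 2^popcount(r) filled cells, so we need popcount(r) = log2(4) = 2.
Scan r = 42..83 and keep those with exactly 2 one-bits:
r=42=101010 popcount=3 -> skip
r=43=101011 popcount=4 -> skip
r=44=101100 popcount=3 -> skip
r=45=101101 popcount=4 -> skip
r=46=101110 popcount=4 -> skip
r=47=101111 popcount=5 -> skip
r=48=110000 popcount=2 -> KEEP
r=49=110001 popcount=3 -> skip
r=50=110010 popcount=3 -> skip
r=51=110011 popcount=4 -> skip
r=52=110100 popcount=3 -> skip
r=53=110101 popcount=4 -> skip
r=54=110110 popcount=4 -> skip
r=55=110111 popcount=5 -> skip
r=56=111000 popcount=3 -> skip
r=57=111001 popcount=4 -> skip
r=58=111010 popcount=4 -> skip
r=59=111011 popcount=5 -> skip
r=60=111100 popcount=4 -> skip
r=61=111101 popcount=5 -> skip
r=62=111110 popcount=5 -> skip
r=63=111111 popcount=6 -> skip
r=64=1000000 popcount=1 -> skip
r=65=1000001 popcount=2 -> KEEP
r=66=1000010 popcount=2 -> KEEP
r=67=1000011 popcount=3 -> skip
r=68=1000100 popcount=2 -> KEEP
r=69=1000101 popcount=3 -> skip
r=70=1000110 popcount=3 -> skip
r=71=1000111 popcount=4 -> skip
r=72=1001000 popcount=2 -> KEEP
r=73=1001001 popcount=3 -> skip
r=74=1001010 popcount=3 -> skip
r=75=1001011 popcount=4 -> skip
r=76=1001100 popcount=3 -> skip
r=77=1001101 popcount=4 -> skip
r=78=1001110 popcount=4 -> skip
r=79=1001111 popcount=5 -> skip
r=80=1010000 popcount=2 -> KEEP
r=81=1010001 popcount=3 -> skip
r=82=1010010 popcount=3 -> skip
r=83=1010011 popcount=4 -> skip
Kept rows: 48 65 66 68 72 80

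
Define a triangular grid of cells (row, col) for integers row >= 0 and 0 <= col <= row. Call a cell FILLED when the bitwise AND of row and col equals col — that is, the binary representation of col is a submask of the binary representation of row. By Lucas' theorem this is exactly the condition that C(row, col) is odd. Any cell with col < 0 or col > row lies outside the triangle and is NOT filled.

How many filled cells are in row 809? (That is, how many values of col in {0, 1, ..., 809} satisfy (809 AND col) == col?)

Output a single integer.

809 in binary = 1100101001
popcount(809) = number of 1-bits in 1100101001 = 5
A col c satisfies (809 AND c) == c iff every set bit of c is also set in 809; each of the 5 set bits of 809 can independently be on or off in c.
count = 2^5 = 32

Answer: 32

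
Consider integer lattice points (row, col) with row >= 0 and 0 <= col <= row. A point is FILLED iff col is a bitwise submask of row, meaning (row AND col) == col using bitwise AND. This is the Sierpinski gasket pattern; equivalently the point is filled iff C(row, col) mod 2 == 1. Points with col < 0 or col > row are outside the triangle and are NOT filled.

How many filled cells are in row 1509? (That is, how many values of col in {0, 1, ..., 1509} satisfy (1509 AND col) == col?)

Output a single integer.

Answer: 128

Derivation:
1509 in binary = 10111100101
popcount(1509) = number of 1-bits in 10111100101 = 7
A col c satisfies (1509 AND c) == c iff every set bit of c is also set in 1509; each of the 7 set bits of 1509 can independently be on or off in c.
count = 2^7 = 128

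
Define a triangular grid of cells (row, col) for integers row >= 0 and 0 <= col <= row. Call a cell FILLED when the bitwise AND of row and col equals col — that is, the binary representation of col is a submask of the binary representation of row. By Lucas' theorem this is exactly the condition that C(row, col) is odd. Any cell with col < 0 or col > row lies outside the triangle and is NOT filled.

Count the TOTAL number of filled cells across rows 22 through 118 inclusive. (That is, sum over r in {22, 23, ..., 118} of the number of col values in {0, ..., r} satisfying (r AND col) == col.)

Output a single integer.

r22=10110 pc3: +8 =8
r23=10111 pc4: +16 =24
r24=11000 pc2: +4 =28
r25=11001 pc3: +8 =36
r26=11010 pc3: +8 =44
r27=11011 pc4: +16 =60
r28=11100 pc3: +8 =68
r29=11101 pc4: +16 =84
r30=11110 pc4: +16 =100
r31=11111 pc5: +32 =132
r32=100000 pc1: +2 =134
r33=100001 pc2: +4 =138
r34=100010 pc2: +4 =142
r35=100011 pc3: +8 =150
r36=100100 pc2: +4 =154
r37=100101 pc3: +8 =162
r38=100110 pc3: +8 =170
r39=100111 pc4: +16 =186
r40=101000 pc2: +4 =190
r41=101001 pc3: +8 =198
r42=101010 pc3: +8 =206
r43=101011 pc4: +16 =222
r44=101100 pc3: +8 =230
r45=101101 pc4: +16 =246
r46=101110 pc4: +16 =262
r47=101111 pc5: +32 =294
r48=110000 pc2: +4 =298
r49=110001 pc3: +8 =306
r50=110010 pc3: +8 =314
r51=110011 pc4: +16 =330
r52=110100 pc3: +8 =338
r53=110101 pc4: +16 =354
r54=110110 pc4: +16 =370
r55=110111 pc5: +32 =402
r56=111000 pc3: +8 =410
r57=111001 pc4: +16 =426
r58=111010 pc4: +16 =442
r59=111011 pc5: +32 =474
r60=111100 pc4: +16 =490
r61=111101 pc5: +32 =522
r62=111110 pc5: +32 =554
r63=111111 pc6: +64 =618
r64=1000000 pc1: +2 =620
r65=1000001 pc2: +4 =624
r66=1000010 pc2: +4 =628
r67=1000011 pc3: +8 =636
r68=1000100 pc2: +4 =640
r69=1000101 pc3: +8 =648
r70=1000110 pc3: +8 =656
r71=1000111 pc4: +16 =672
r72=1001000 pc2: +4 =676
r73=1001001 pc3: +8 =684
r74=1001010 pc3: +8 =692
r75=1001011 pc4: +16 =708
r76=1001100 pc3: +8 =716
r77=1001101 pc4: +16 =732
r78=1001110 pc4: +16 =748
r79=1001111 pc5: +32 =780
r80=1010000 pc2: +4 =784
r81=1010001 pc3: +8 =792
r82=1010010 pc3: +8 =800
r83=1010011 pc4: +16 =816
r84=1010100 pc3: +8 =824
r85=1010101 pc4: +16 =840
r86=1010110 pc4: +16 =856
r87=1010111 pc5: +32 =888
r88=1011000 pc3: +8 =896
r89=1011001 pc4: +16 =912
r90=1011010 pc4: +16 =928
r91=1011011 pc5: +32 =960
r92=1011100 pc4: +16 =976
r93=1011101 pc5: +32 =1008
r94=1011110 pc5: +32 =1040
r95=1011111 pc6: +64 =1104
r96=1100000 pc2: +4 =1108
r97=1100001 pc3: +8 =1116
r98=1100010 pc3: +8 =1124
r99=1100011 pc4: +16 =1140
r100=1100100 pc3: +8 =1148
r101=1100101 pc4: +16 =1164
r102=1100110 pc4: +16 =1180
r103=1100111 pc5: +32 =1212
r104=1101000 pc3: +8 =1220
r105=1101001 pc4: +16 =1236
r106=1101010 pc4: +16 =1252
r107=1101011 pc5: +32 =1284
r108=1101100 pc4: +16 =1300
r109=1101101 pc5: +32 =1332
r110=1101110 pc5: +32 =1364
r111=1101111 pc6: +64 =1428
r112=1110000 pc3: +8 =1436
r113=1110001 pc4: +16 =1452
r114=1110010 pc4: +16 =1468
r115=1110011 pc5: +32 =1500
r116=1110100 pc4: +16 =1516
r117=1110101 pc5: +32 =1548
r118=1110110 pc5: +32 =1580

Answer: 1580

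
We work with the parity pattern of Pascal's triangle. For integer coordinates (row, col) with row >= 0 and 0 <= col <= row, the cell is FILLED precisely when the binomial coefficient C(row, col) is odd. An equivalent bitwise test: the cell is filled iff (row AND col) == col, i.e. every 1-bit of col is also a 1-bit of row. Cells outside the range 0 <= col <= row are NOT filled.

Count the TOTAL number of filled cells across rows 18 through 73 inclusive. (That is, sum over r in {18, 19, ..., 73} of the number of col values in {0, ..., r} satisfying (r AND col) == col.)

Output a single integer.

r18=10010 pc2: +4 =4
r19=10011 pc3: +8 =12
r20=10100 pc2: +4 =16
r21=10101 pc3: +8 =24
r22=10110 pc3: +8 =32
r23=10111 pc4: +16 =48
r24=11000 pc2: +4 =52
r25=11001 pc3: +8 =60
r26=11010 pc3: +8 =68
r27=11011 pc4: +16 =84
r28=11100 pc3: +8 =92
r29=11101 pc4: +16 =108
r30=11110 pc4: +16 =124
r31=11111 pc5: +32 =156
r32=100000 pc1: +2 =158
r33=100001 pc2: +4 =162
r34=100010 pc2: +4 =166
r35=100011 pc3: +8 =174
r36=100100 pc2: +4 =178
r37=100101 pc3: +8 =186
r38=100110 pc3: +8 =194
r39=100111 pc4: +16 =210
r40=101000 pc2: +4 =214
r41=101001 pc3: +8 =222
r42=101010 pc3: +8 =230
r43=101011 pc4: +16 =246
r44=101100 pc3: +8 =254
r45=101101 pc4: +16 =270
r46=101110 pc4: +16 =286
r47=101111 pc5: +32 =318
r48=110000 pc2: +4 =322
r49=110001 pc3: +8 =330
r50=110010 pc3: +8 =338
r51=110011 pc4: +16 =354
r52=110100 pc3: +8 =362
r53=110101 pc4: +16 =378
r54=110110 pc4: +16 =394
r55=110111 pc5: +32 =426
r56=111000 pc3: +8 =434
r57=111001 pc4: +16 =450
r58=111010 pc4: +16 =466
r59=111011 pc5: +32 =498
r60=111100 pc4: +16 =514
r61=111101 pc5: +32 =546
r62=111110 pc5: +32 =578
r63=111111 pc6: +64 =642
r64=1000000 pc1: +2 =644
r65=1000001 pc2: +4 =648
r66=1000010 pc2: +4 =652
r67=1000011 pc3: +8 =660
r68=1000100 pc2: +4 =664
r69=1000101 pc3: +8 =672
r70=1000110 pc3: +8 =680
r71=1000111 pc4: +16 =696
r72=1001000 pc2: +4 =700
r73=1001001 pc3: +8 =708

Answer: 708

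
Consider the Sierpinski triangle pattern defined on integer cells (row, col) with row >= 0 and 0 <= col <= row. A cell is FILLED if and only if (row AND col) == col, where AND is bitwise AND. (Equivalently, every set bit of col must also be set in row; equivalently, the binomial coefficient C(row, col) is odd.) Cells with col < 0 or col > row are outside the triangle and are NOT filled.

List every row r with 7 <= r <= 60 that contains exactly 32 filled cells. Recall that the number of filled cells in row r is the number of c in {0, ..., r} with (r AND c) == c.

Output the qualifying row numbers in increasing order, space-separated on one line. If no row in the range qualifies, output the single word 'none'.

Row r has 2^popcount(r) filled cells, so we need popcount(r) = log2(32) = 5.
Scan r = 7..60 and keep those with exactly 5 one-bits:
r=7=111 popcount=3 -> skip
r=8=1000 popcount=1 -> skip
r=9=1001 popcount=2 -> skip
r=10=1010 popcount=2 -> skip
r=11=1011 popcount=3 -> skip
r=12=1100 popcount=2 -> skip
r=13=1101 popcount=3 -> skip
r=14=1110 popcount=3 -> skip
r=15=1111 popcount=4 -> skip
r=16=10000 popcount=1 -> skip
r=17=10001 popcount=2 -> skip
r=18=10010 popcount=2 -> skip
r=19=10011 popcount=3 -> skip
r=20=10100 popcount=2 -> skip
r=21=10101 popcount=3 -> skip
r=22=10110 popcount=3 -> skip
r=23=10111 popcount=4 -> skip
r=24=11000 popcount=2 -> skip
r=25=11001 popcount=3 -> skip
r=26=11010 popcount=3 -> skip
r=27=11011 popcount=4 -> skip
r=28=11100 popcount=3 -> skip
r=29=11101 popcount=4 -> skip
r=30=11110 popcount=4 -> skip
r=31=11111 popcount=5 -> KEEP
r=32=100000 popcount=1 -> skip
r=33=100001 popcount=2 -> skip
r=34=100010 popcount=2 -> skip
r=35=100011 popcount=3 -> skip
r=36=100100 popcount=2 -> skip
r=37=100101 popcount=3 -> skip
r=38=100110 popcount=3 -> skip
r=39=100111 popcount=4 -> skip
r=40=101000 popcount=2 -> skip
r=41=101001 popcount=3 -> skip
r=42=101010 popcount=3 -> skip
r=43=101011 popcount=4 -> skip
r=44=101100 popcount=3 -> skip
r=45=101101 popcount=4 -> skip
r=46=101110 popcount=4 -> skip
r=47=101111 popcount=5 -> KEEP
r=48=110000 popcount=2 -> skip
r=49=110001 popcount=3 -> skip
r=50=110010 popcount=3 -> skip
r=51=110011 popcount=4 -> skip
r=52=110100 popcount=3 -> skip
r=53=110101 popcount=4 -> skip
r=54=110110 popcount=4 -> skip
r=55=110111 popcount=5 -> KEEP
r=56=111000 popcount=3 -> skip
r=57=111001 popcount=4 -> skip
r=58=111010 popcount=4 -> skip
r=59=111011 popcount=5 -> KEEP
r=60=111100 popcount=4 -> skip
Kept rows: 31 47 55 59

Answer: 31 47 55 59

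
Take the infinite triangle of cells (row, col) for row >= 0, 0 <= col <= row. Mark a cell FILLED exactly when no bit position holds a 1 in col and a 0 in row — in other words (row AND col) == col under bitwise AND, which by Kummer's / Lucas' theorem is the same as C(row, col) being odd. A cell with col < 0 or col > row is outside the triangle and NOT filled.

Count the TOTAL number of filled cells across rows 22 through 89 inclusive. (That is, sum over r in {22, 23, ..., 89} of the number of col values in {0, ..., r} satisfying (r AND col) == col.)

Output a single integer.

r22=10110 pc3: +8 =8
r23=10111 pc4: +16 =24
r24=11000 pc2: +4 =28
r25=11001 pc3: +8 =36
r26=11010 pc3: +8 =44
r27=11011 pc4: +16 =60
r28=11100 pc3: +8 =68
r29=11101 pc4: +16 =84
r30=11110 pc4: +16 =100
r31=11111 pc5: +32 =132
r32=100000 pc1: +2 =134
r33=100001 pc2: +4 =138
r34=100010 pc2: +4 =142
r35=100011 pc3: +8 =150
r36=100100 pc2: +4 =154
r37=100101 pc3: +8 =162
r38=100110 pc3: +8 =170
r39=100111 pc4: +16 =186
r40=101000 pc2: +4 =190
r41=101001 pc3: +8 =198
r42=101010 pc3: +8 =206
r43=101011 pc4: +16 =222
r44=101100 pc3: +8 =230
r45=101101 pc4: +16 =246
r46=101110 pc4: +16 =262
r47=101111 pc5: +32 =294
r48=110000 pc2: +4 =298
r49=110001 pc3: +8 =306
r50=110010 pc3: +8 =314
r51=110011 pc4: +16 =330
r52=110100 pc3: +8 =338
r53=110101 pc4: +16 =354
r54=110110 pc4: +16 =370
r55=110111 pc5: +32 =402
r56=111000 pc3: +8 =410
r57=111001 pc4: +16 =426
r58=111010 pc4: +16 =442
r59=111011 pc5: +32 =474
r60=111100 pc4: +16 =490
r61=111101 pc5: +32 =522
r62=111110 pc5: +32 =554
r63=111111 pc6: +64 =618
r64=1000000 pc1: +2 =620
r65=1000001 pc2: +4 =624
r66=1000010 pc2: +4 =628
r67=1000011 pc3: +8 =636
r68=1000100 pc2: +4 =640
r69=1000101 pc3: +8 =648
r70=1000110 pc3: +8 =656
r71=1000111 pc4: +16 =672
r72=1001000 pc2: +4 =676
r73=1001001 pc3: +8 =684
r74=1001010 pc3: +8 =692
r75=1001011 pc4: +16 =708
r76=1001100 pc3: +8 =716
r77=1001101 pc4: +16 =732
r78=1001110 pc4: +16 =748
r79=1001111 pc5: +32 =780
r80=1010000 pc2: +4 =784
r81=1010001 pc3: +8 =792
r82=1010010 pc3: +8 =800
r83=1010011 pc4: +16 =816
r84=1010100 pc3: +8 =824
r85=1010101 pc4: +16 =840
r86=1010110 pc4: +16 =856
r87=1010111 pc5: +32 =888
r88=1011000 pc3: +8 =896
r89=1011001 pc4: +16 =912

Answer: 912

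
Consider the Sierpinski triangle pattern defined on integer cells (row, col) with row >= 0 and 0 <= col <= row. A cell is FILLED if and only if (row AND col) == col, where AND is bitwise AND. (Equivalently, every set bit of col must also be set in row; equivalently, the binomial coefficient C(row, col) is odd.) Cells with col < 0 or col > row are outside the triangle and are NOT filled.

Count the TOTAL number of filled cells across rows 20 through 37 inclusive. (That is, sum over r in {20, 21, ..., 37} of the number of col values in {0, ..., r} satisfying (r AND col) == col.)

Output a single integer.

r20=10100 pc2: +4 =4
r21=10101 pc3: +8 =12
r22=10110 pc3: +8 =20
r23=10111 pc4: +16 =36
r24=11000 pc2: +4 =40
r25=11001 pc3: +8 =48
r26=11010 pc3: +8 =56
r27=11011 pc4: +16 =72
r28=11100 pc3: +8 =80
r29=11101 pc4: +16 =96
r30=11110 pc4: +16 =112
r31=11111 pc5: +32 =144
r32=100000 pc1: +2 =146
r33=100001 pc2: +4 =150
r34=100010 pc2: +4 =154
r35=100011 pc3: +8 =162
r36=100100 pc2: +4 =166
r37=100101 pc3: +8 =174

Answer: 174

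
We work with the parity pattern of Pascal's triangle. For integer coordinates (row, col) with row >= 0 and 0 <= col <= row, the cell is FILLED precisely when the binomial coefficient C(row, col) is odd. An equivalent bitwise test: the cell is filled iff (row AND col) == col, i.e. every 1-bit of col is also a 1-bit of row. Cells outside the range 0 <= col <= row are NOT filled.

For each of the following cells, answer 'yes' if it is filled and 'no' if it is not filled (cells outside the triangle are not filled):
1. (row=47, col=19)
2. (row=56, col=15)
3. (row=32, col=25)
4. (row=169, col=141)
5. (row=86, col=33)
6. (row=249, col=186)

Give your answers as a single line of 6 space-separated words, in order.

Answer: no no no no no no

Derivation:
(47,19): row=0b101111, col=0b10011, row AND col = 0b11 = 3; 3 != 19 -> empty
(56,15): row=0b111000, col=0b1111, row AND col = 0b1000 = 8; 8 != 15 -> empty
(32,25): row=0b100000, col=0b11001, row AND col = 0b0 = 0; 0 != 25 -> empty
(169,141): row=0b10101001, col=0b10001101, row AND col = 0b10001001 = 137; 137 != 141 -> empty
(86,33): row=0b1010110, col=0b100001, row AND col = 0b0 = 0; 0 != 33 -> empty
(249,186): row=0b11111001, col=0b10111010, row AND col = 0b10111000 = 184; 184 != 186 -> empty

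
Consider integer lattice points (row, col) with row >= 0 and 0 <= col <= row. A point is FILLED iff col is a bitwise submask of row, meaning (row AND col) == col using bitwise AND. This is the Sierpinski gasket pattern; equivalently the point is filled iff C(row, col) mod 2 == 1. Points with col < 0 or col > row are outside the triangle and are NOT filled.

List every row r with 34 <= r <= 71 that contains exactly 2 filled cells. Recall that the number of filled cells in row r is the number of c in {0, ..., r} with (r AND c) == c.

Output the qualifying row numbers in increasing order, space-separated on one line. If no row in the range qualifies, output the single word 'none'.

Row r has 2^popcount(r) filled cells, so we need popcount(r) = log2(2) = 1.
Scan r = 34..71 and keep those with exactly 1 one-bits:
r=34=100010 popcount=2 -> skip
r=35=100011 popcount=3 -> skip
r=36=100100 popcount=2 -> skip
r=37=100101 popcount=3 -> skip
r=38=100110 popcount=3 -> skip
r=39=100111 popcount=4 -> skip
r=40=101000 popcount=2 -> skip
r=41=101001 popcount=3 -> skip
r=42=101010 popcount=3 -> skip
r=43=101011 popcount=4 -> skip
r=44=101100 popcount=3 -> skip
r=45=101101 popcount=4 -> skip
r=46=101110 popcount=4 -> skip
r=47=101111 popcount=5 -> skip
r=48=110000 popcount=2 -> skip
r=49=110001 popcount=3 -> skip
r=50=110010 popcount=3 -> skip
r=51=110011 popcount=4 -> skip
r=52=110100 popcount=3 -> skip
r=53=110101 popcount=4 -> skip
r=54=110110 popcount=4 -> skip
r=55=110111 popcount=5 -> skip
r=56=111000 popcount=3 -> skip
r=57=111001 popcount=4 -> skip
r=58=111010 popcount=4 -> skip
r=59=111011 popcount=5 -> skip
r=60=111100 popcount=4 -> skip
r=61=111101 popcount=5 -> skip
r=62=111110 popcount=5 -> skip
r=63=111111 popcount=6 -> skip
r=64=1000000 popcount=1 -> KEEP
r=65=1000001 popcount=2 -> skip
r=66=1000010 popcount=2 -> skip
r=67=1000011 popcount=3 -> skip
r=68=1000100 popcount=2 -> skip
r=69=1000101 popcount=3 -> skip
r=70=1000110 popcount=3 -> skip
r=71=1000111 popcount=4 -> skip
Kept rows: 64

Answer: 64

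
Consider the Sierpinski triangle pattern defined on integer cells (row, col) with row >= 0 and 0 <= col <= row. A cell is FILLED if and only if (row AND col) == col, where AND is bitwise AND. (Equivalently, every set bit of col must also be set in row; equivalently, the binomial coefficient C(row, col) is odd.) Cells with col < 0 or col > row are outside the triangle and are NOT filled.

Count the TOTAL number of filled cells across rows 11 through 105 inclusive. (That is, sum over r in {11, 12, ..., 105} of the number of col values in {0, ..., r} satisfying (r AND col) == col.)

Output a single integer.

Answer: 1310

Derivation:
r11=1011 pc3: +8 =8
r12=1100 pc2: +4 =12
r13=1101 pc3: +8 =20
r14=1110 pc3: +8 =28
r15=1111 pc4: +16 =44
r16=10000 pc1: +2 =46
r17=10001 pc2: +4 =50
r18=10010 pc2: +4 =54
r19=10011 pc3: +8 =62
r20=10100 pc2: +4 =66
r21=10101 pc3: +8 =74
r22=10110 pc3: +8 =82
r23=10111 pc4: +16 =98
r24=11000 pc2: +4 =102
r25=11001 pc3: +8 =110
r26=11010 pc3: +8 =118
r27=11011 pc4: +16 =134
r28=11100 pc3: +8 =142
r29=11101 pc4: +16 =158
r30=11110 pc4: +16 =174
r31=11111 pc5: +32 =206
r32=100000 pc1: +2 =208
r33=100001 pc2: +4 =212
r34=100010 pc2: +4 =216
r35=100011 pc3: +8 =224
r36=100100 pc2: +4 =228
r37=100101 pc3: +8 =236
r38=100110 pc3: +8 =244
r39=100111 pc4: +16 =260
r40=101000 pc2: +4 =264
r41=101001 pc3: +8 =272
r42=101010 pc3: +8 =280
r43=101011 pc4: +16 =296
r44=101100 pc3: +8 =304
r45=101101 pc4: +16 =320
r46=101110 pc4: +16 =336
r47=101111 pc5: +32 =368
r48=110000 pc2: +4 =372
r49=110001 pc3: +8 =380
r50=110010 pc3: +8 =388
r51=110011 pc4: +16 =404
r52=110100 pc3: +8 =412
r53=110101 pc4: +16 =428
r54=110110 pc4: +16 =444
r55=110111 pc5: +32 =476
r56=111000 pc3: +8 =484
r57=111001 pc4: +16 =500
r58=111010 pc4: +16 =516
r59=111011 pc5: +32 =548
r60=111100 pc4: +16 =564
r61=111101 pc5: +32 =596
r62=111110 pc5: +32 =628
r63=111111 pc6: +64 =692
r64=1000000 pc1: +2 =694
r65=1000001 pc2: +4 =698
r66=1000010 pc2: +4 =702
r67=1000011 pc3: +8 =710
r68=1000100 pc2: +4 =714
r69=1000101 pc3: +8 =722
r70=1000110 pc3: +8 =730
r71=1000111 pc4: +16 =746
r72=1001000 pc2: +4 =750
r73=1001001 pc3: +8 =758
r74=1001010 pc3: +8 =766
r75=1001011 pc4: +16 =782
r76=1001100 pc3: +8 =790
r77=1001101 pc4: +16 =806
r78=1001110 pc4: +16 =822
r79=1001111 pc5: +32 =854
r80=1010000 pc2: +4 =858
r81=1010001 pc3: +8 =866
r82=1010010 pc3: +8 =874
r83=1010011 pc4: +16 =890
r84=1010100 pc3: +8 =898
r85=1010101 pc4: +16 =914
r86=1010110 pc4: +16 =930
r87=1010111 pc5: +32 =962
r88=1011000 pc3: +8 =970
r89=1011001 pc4: +16 =986
r90=1011010 pc4: +16 =1002
r91=1011011 pc5: +32 =1034
r92=1011100 pc4: +16 =1050
r93=1011101 pc5: +32 =1082
r94=1011110 pc5: +32 =1114
r95=1011111 pc6: +64 =1178
r96=1100000 pc2: +4 =1182
r97=1100001 pc3: +8 =1190
r98=1100010 pc3: +8 =1198
r99=1100011 pc4: +16 =1214
r100=1100100 pc3: +8 =1222
r101=1100101 pc4: +16 =1238
r102=1100110 pc4: +16 =1254
r103=1100111 pc5: +32 =1286
r104=1101000 pc3: +8 =1294
r105=1101001 pc4: +16 =1310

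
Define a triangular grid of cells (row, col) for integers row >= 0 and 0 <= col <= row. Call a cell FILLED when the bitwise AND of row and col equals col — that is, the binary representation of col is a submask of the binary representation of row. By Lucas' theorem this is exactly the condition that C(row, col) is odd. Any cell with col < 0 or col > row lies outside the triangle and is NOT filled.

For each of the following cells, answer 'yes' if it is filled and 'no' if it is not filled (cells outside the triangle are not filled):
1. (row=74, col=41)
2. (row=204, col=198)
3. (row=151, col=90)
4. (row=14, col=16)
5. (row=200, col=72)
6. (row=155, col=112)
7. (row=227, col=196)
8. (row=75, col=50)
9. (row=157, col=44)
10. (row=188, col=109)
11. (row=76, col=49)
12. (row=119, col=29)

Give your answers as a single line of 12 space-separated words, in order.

Answer: no no no no yes no no no no no no no

Derivation:
(74,41): row=0b1001010, col=0b101001, row AND col = 0b1000 = 8; 8 != 41 -> empty
(204,198): row=0b11001100, col=0b11000110, row AND col = 0b11000100 = 196; 196 != 198 -> empty
(151,90): row=0b10010111, col=0b1011010, row AND col = 0b10010 = 18; 18 != 90 -> empty
(14,16): col outside [0, 14] -> not filled
(200,72): row=0b11001000, col=0b1001000, row AND col = 0b1001000 = 72; 72 == 72 -> filled
(155,112): row=0b10011011, col=0b1110000, row AND col = 0b10000 = 16; 16 != 112 -> empty
(227,196): row=0b11100011, col=0b11000100, row AND col = 0b11000000 = 192; 192 != 196 -> empty
(75,50): row=0b1001011, col=0b110010, row AND col = 0b10 = 2; 2 != 50 -> empty
(157,44): row=0b10011101, col=0b101100, row AND col = 0b1100 = 12; 12 != 44 -> empty
(188,109): row=0b10111100, col=0b1101101, row AND col = 0b101100 = 44; 44 != 109 -> empty
(76,49): row=0b1001100, col=0b110001, row AND col = 0b0 = 0; 0 != 49 -> empty
(119,29): row=0b1110111, col=0b11101, row AND col = 0b10101 = 21; 21 != 29 -> empty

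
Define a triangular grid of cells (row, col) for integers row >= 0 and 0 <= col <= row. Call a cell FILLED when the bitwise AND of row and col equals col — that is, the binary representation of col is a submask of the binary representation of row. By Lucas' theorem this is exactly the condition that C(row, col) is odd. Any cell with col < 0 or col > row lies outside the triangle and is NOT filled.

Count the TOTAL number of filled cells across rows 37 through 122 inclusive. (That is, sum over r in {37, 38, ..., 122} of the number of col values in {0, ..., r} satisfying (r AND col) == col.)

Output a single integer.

r37=100101 pc3: +8 =8
r38=100110 pc3: +8 =16
r39=100111 pc4: +16 =32
r40=101000 pc2: +4 =36
r41=101001 pc3: +8 =44
r42=101010 pc3: +8 =52
r43=101011 pc4: +16 =68
r44=101100 pc3: +8 =76
r45=101101 pc4: +16 =92
r46=101110 pc4: +16 =108
r47=101111 pc5: +32 =140
r48=110000 pc2: +4 =144
r49=110001 pc3: +8 =152
r50=110010 pc3: +8 =160
r51=110011 pc4: +16 =176
r52=110100 pc3: +8 =184
r53=110101 pc4: +16 =200
r54=110110 pc4: +16 =216
r55=110111 pc5: +32 =248
r56=111000 pc3: +8 =256
r57=111001 pc4: +16 =272
r58=111010 pc4: +16 =288
r59=111011 pc5: +32 =320
r60=111100 pc4: +16 =336
r61=111101 pc5: +32 =368
r62=111110 pc5: +32 =400
r63=111111 pc6: +64 =464
r64=1000000 pc1: +2 =466
r65=1000001 pc2: +4 =470
r66=1000010 pc2: +4 =474
r67=1000011 pc3: +8 =482
r68=1000100 pc2: +4 =486
r69=1000101 pc3: +8 =494
r70=1000110 pc3: +8 =502
r71=1000111 pc4: +16 =518
r72=1001000 pc2: +4 =522
r73=1001001 pc3: +8 =530
r74=1001010 pc3: +8 =538
r75=1001011 pc4: +16 =554
r76=1001100 pc3: +8 =562
r77=1001101 pc4: +16 =578
r78=1001110 pc4: +16 =594
r79=1001111 pc5: +32 =626
r80=1010000 pc2: +4 =630
r81=1010001 pc3: +8 =638
r82=1010010 pc3: +8 =646
r83=1010011 pc4: +16 =662
r84=1010100 pc3: +8 =670
r85=1010101 pc4: +16 =686
r86=1010110 pc4: +16 =702
r87=1010111 pc5: +32 =734
r88=1011000 pc3: +8 =742
r89=1011001 pc4: +16 =758
r90=1011010 pc4: +16 =774
r91=1011011 pc5: +32 =806
r92=1011100 pc4: +16 =822
r93=1011101 pc5: +32 =854
r94=1011110 pc5: +32 =886
r95=1011111 pc6: +64 =950
r96=1100000 pc2: +4 =954
r97=1100001 pc3: +8 =962
r98=1100010 pc3: +8 =970
r99=1100011 pc4: +16 =986
r100=1100100 pc3: +8 =994
r101=1100101 pc4: +16 =1010
r102=1100110 pc4: +16 =1026
r103=1100111 pc5: +32 =1058
r104=1101000 pc3: +8 =1066
r105=1101001 pc4: +16 =1082
r106=1101010 pc4: +16 =1098
r107=1101011 pc5: +32 =1130
r108=1101100 pc4: +16 =1146
r109=1101101 pc5: +32 =1178
r110=1101110 pc5: +32 =1210
r111=1101111 pc6: +64 =1274
r112=1110000 pc3: +8 =1282
r113=1110001 pc4: +16 =1298
r114=1110010 pc4: +16 =1314
r115=1110011 pc5: +32 =1346
r116=1110100 pc4: +16 =1362
r117=1110101 pc5: +32 =1394
r118=1110110 pc5: +32 =1426
r119=1110111 pc6: +64 =1490
r120=1111000 pc4: +16 =1506
r121=1111001 pc5: +32 =1538
r122=1111010 pc5: +32 =1570

Answer: 1570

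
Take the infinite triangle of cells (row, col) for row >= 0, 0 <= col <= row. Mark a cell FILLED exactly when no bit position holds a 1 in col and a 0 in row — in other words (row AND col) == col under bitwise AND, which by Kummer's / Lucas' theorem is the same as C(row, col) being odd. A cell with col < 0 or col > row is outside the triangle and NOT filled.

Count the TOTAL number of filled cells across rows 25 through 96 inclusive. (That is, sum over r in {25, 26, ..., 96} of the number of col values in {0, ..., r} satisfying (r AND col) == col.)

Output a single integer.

r25=11001 pc3: +8 =8
r26=11010 pc3: +8 =16
r27=11011 pc4: +16 =32
r28=11100 pc3: +8 =40
r29=11101 pc4: +16 =56
r30=11110 pc4: +16 =72
r31=11111 pc5: +32 =104
r32=100000 pc1: +2 =106
r33=100001 pc2: +4 =110
r34=100010 pc2: +4 =114
r35=100011 pc3: +8 =122
r36=100100 pc2: +4 =126
r37=100101 pc3: +8 =134
r38=100110 pc3: +8 =142
r39=100111 pc4: +16 =158
r40=101000 pc2: +4 =162
r41=101001 pc3: +8 =170
r42=101010 pc3: +8 =178
r43=101011 pc4: +16 =194
r44=101100 pc3: +8 =202
r45=101101 pc4: +16 =218
r46=101110 pc4: +16 =234
r47=101111 pc5: +32 =266
r48=110000 pc2: +4 =270
r49=110001 pc3: +8 =278
r50=110010 pc3: +8 =286
r51=110011 pc4: +16 =302
r52=110100 pc3: +8 =310
r53=110101 pc4: +16 =326
r54=110110 pc4: +16 =342
r55=110111 pc5: +32 =374
r56=111000 pc3: +8 =382
r57=111001 pc4: +16 =398
r58=111010 pc4: +16 =414
r59=111011 pc5: +32 =446
r60=111100 pc4: +16 =462
r61=111101 pc5: +32 =494
r62=111110 pc5: +32 =526
r63=111111 pc6: +64 =590
r64=1000000 pc1: +2 =592
r65=1000001 pc2: +4 =596
r66=1000010 pc2: +4 =600
r67=1000011 pc3: +8 =608
r68=1000100 pc2: +4 =612
r69=1000101 pc3: +8 =620
r70=1000110 pc3: +8 =628
r71=1000111 pc4: +16 =644
r72=1001000 pc2: +4 =648
r73=1001001 pc3: +8 =656
r74=1001010 pc3: +8 =664
r75=1001011 pc4: +16 =680
r76=1001100 pc3: +8 =688
r77=1001101 pc4: +16 =704
r78=1001110 pc4: +16 =720
r79=1001111 pc5: +32 =752
r80=1010000 pc2: +4 =756
r81=1010001 pc3: +8 =764
r82=1010010 pc3: +8 =772
r83=1010011 pc4: +16 =788
r84=1010100 pc3: +8 =796
r85=1010101 pc4: +16 =812
r86=1010110 pc4: +16 =828
r87=1010111 pc5: +32 =860
r88=1011000 pc3: +8 =868
r89=1011001 pc4: +16 =884
r90=1011010 pc4: +16 =900
r91=1011011 pc5: +32 =932
r92=1011100 pc4: +16 =948
r93=1011101 pc5: +32 =980
r94=1011110 pc5: +32 =1012
r95=1011111 pc6: +64 =1076
r96=1100000 pc2: +4 =1080

Answer: 1080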